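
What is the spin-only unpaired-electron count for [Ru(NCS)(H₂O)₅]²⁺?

Summing ligand charges against the +2 overall charge gives an oxidation state of +3 for ruthenium.
Group 8 minus oxidation state 3 gives a d⁵ configuration.
The spin state decides the count: a 4d ion has a large Δₒ and is invariably low-spin.
An octahedral low-spin d⁵ ion is t₂g⁵e_g⁰, giving 1 unpaired electron.

1 unpaired electron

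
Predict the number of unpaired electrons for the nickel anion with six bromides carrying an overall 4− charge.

Each bromide is −1; balancing the −4 overall charge requires Ni(II).
Nickel is a group-10 element; Ni(II) is therefore d⁸.
In an octahedral field the d⁸ configuration is t₂g⁶e_g² (only one arrangement possible), giving 2 unpaired electrons.

2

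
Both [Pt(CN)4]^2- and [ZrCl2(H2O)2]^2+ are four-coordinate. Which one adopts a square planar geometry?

For [Pt(CN)4]^2-: Summing ligand charges against the −2 overall charge gives an oxidation state of +2 for platinum. Pt sits in group 10, so the d-electron count is 10 − 2 = 8. A 5d d⁸ ion has a large crystal-field splitting; square planar leaves the high-energy d_{x²−y²} orbital empty and maximises CFSE. → square planar.
For [ZrCl2(H2O)2]^2+: Ligand charges: each chloride is −1; water is neutral. With an overall charge of +2 the zirconium centre must be in the +4 oxidation state. Zirconium is a group-4 element; Zr(IV) is therefore d⁰. A d⁰ ion has no crystal-field stabilisation preference between square planar and tetrahedral, so four ligands adopt the sterically favoured tetrahedral geometry. → tetrahedral.

[Pt(CN)4]^2-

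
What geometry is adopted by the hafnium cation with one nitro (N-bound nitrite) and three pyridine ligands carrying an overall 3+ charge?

Each nitro (N-bound nitrite) is −1; pyridine is neutral; balancing the +3 overall charge requires Hf(IV).
Group 4 minus oxidation state 4 gives a d⁰ configuration.
Coordination number: 4.
A d⁰ ion has no crystal-field stabilisation preference between square planar and tetrahedral, so four ligands adopt the sterically favoured tetrahedral geometry.

tetrahedral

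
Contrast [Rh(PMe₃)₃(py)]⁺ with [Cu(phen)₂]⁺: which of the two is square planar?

[Rh(PMe₃)₃(py)]⁺

For [Rh(PMe₃)₃(py)]⁺: Summing ligand charges against the +1 overall charge gives an oxidation state of +1 for rhodium. Rh sits in group 9, so the d-electron count is 9 − 1 = 8. A 4d d⁸ ion has a large crystal-field splitting; square planar leaves the high-energy d_{x²−y²} orbital empty and maximises CFSE. → square planar.
For [Cu(phen)₂]⁺: Ligand charges: 1,10-phenanthroline is neutral. With an overall charge of +1 the copper centre must be in the +1 oxidation state. Group 11 minus oxidation state 1 gives a d¹⁰ configuration. A d¹⁰ ion has no crystal-field stabilisation preference between square planar and tetrahedral, so four ligands adopt the sterically favoured tetrahedral geometry. → tetrahedral.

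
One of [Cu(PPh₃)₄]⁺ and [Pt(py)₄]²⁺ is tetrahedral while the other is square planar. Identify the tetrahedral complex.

For [Cu(PPh₃)₄]⁺: Ligand charges: triphenylphosphine is neutral. With an overall charge of +1 the copper centre must be in the +1 oxidation state. Cu sits in group 11, so the d-electron count is 11 − 1 = 10. A d¹⁰ ion has no crystal-field stabilisation preference between square planar and tetrahedral, so four ligands adopt the sterically favoured tetrahedral geometry. → tetrahedral.
For [Pt(py)₄]²⁺: Pyridine is neutral; balancing the +2 overall charge requires Pt(II). Pt sits in group 10, so the d-electron count is 10 − 2 = 8. A 5d d⁸ ion has a large crystal-field splitting; square planar leaves the high-energy d_{x²−y²} orbital empty and maximises CFSE. → square planar.

[Cu(PPh₃)₄]⁺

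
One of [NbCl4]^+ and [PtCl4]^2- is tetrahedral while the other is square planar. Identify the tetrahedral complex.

For [NbCl4]^+: Each chloride is −1; balancing the +1 overall charge requires Nb(V). Nb sits in group 5, so the d-electron count is 5 − 5 = 0. A d⁰ ion has no crystal-field stabilisation preference between square planar and tetrahedral, so four ligands adopt the sterically favoured tetrahedral geometry. → tetrahedral.
For [PtCl4]^2-: Summing ligand charges against the −2 overall charge gives an oxidation state of +2 for platinum. Pt sits in group 10, so the d-electron count is 10 − 2 = 8. A 5d d⁸ ion has a large crystal-field splitting; square planar leaves the high-energy d_{x²−y²} orbital empty and maximises CFSE. → square planar.

[NbCl4]^+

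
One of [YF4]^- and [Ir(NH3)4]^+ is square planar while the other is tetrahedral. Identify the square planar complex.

For [YF4]^-: Summing ligand charges against the −1 overall charge gives an oxidation state of +3 for yttrium. Y sits in group 3, so the d-electron count is 3 − 3 = 0. A d⁰ ion has no crystal-field stabilisation preference between square planar and tetrahedral, so four ligands adopt the sterically favoured tetrahedral geometry. → tetrahedral.
For [Ir(NH3)4]^+: Ligand charges: ammonia is neutral. With an overall charge of +1 the iridium centre must be in the +1 oxidation state. Group 9 minus oxidation state 1 gives a d⁸ configuration. A 5d d⁸ ion has a large crystal-field splitting; square planar leaves the high-energy d_{x²−y²} orbital empty and maximises CFSE. → square planar.

[Ir(NH3)4]^+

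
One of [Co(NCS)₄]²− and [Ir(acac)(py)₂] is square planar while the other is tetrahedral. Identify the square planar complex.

For [Co(NCS)₄]²−: Each isothiocyanate is −1; balancing the −2 overall charge requires Co(II). Cobalt is a group-9 element; Co(II) is therefore d⁷. For a high-spin 3d d⁷ ion with weak-field ligands the small Δₜ gives little square-planar CFSE advantage, so four ligands adopt the sterically favoured tetrahedral geometry. → tetrahedral.
For [Ir(acac)(py)₂]: Ligand charges: each acetylacetonate is −1; pyridine is neutral. With an overall charge of 0 the iridium centre must be in the +1 oxidation state. Iridium is a group-9 element; Ir(I) is therefore d⁸. A 5d d⁸ ion has a large crystal-field splitting; square planar leaves the high-energy d_{x²−y²} orbital empty and maximises CFSE. → square planar.

[Ir(acac)(py)₂]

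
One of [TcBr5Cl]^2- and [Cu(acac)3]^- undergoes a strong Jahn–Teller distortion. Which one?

[Cu(acac)3]^-

[TcBr5Cl]^2-: Ligand charges: each bromide is −1; each chloride is −1. With an overall charge of −2 the technetium centre must be in the +4 oxidation state. Group 7 minus oxidation state 4 gives a d³ configuration. The d³ configuration leaves the e_g set evenly filled (or empty) — no strong Jahn–Teller driving force.
[Cu(acac)3]^-: Summing ligand charges against the −1 overall charge gives an oxidation state of +2 for copper. Cu sits in group 11, so the d-electron count is 11 − 2 = 9. The t₂g⁶e_g³ configuration has an unevenly filled e_g set; the Jahn–Teller theorem predicts a tetragonal distortion (typically axial elongation) to lift the degeneracy.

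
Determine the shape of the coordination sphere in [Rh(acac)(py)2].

Ligand charges: each acetylacetonate is −1; pyridine is neutral. With an overall charge of 0 the rhodium centre must be in the +1 oxidation state.
Rh sits in group 9, so the d-electron count is 9 − 1 = 8.
Counting donor atoms: 1×acetylacetonate (bidentate) → 2 donors; 2×pyridine (monodentate) → 2 donors. Coordination number = 4.
A 4d d⁸ ion has a large crystal-field splitting; square planar leaves the high-energy d_{x²−y²} orbital empty and maximises CFSE.

square planar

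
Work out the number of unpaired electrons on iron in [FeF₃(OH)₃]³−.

5

Ligand charges: each fluoride is −1; each hydroxide is −1. With an overall charge of −3 the iron centre must be in the +3 oxidation state.
Group 8 minus oxidation state 3 gives a d⁵ configuration.
The spin state decides the count: Fluoride and hydroxide are weak-field ligands for a first-row metal, so the complex is high-spin.
An octahedral high-spin d⁵ ion is t₂g³e_g², giving 5 unpaired electrons.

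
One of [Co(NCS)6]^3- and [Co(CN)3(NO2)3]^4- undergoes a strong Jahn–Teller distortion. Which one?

[Co(NCS)6]^3-: Summing ligand charges against the −3 overall charge gives an oxidation state of +3 for cobalt. Group 9 minus oxidation state 3 gives a d⁶ configuration. Co(III) has an exceptionally large octahedral splitting and is low-spin with essentially every ligand except fluoride. The d⁶ configuration leaves the e_g set evenly filled (or empty) — no strong Jahn–Teller driving force.
[Co(CN)3(NO2)3]^4-: Each cyanide is −1; each nitro (N-bound nitrite) is −1; balancing the −4 overall charge requires Co(II). Group 9 minus oxidation state 2 gives a d⁷ configuration. Cyanide and nitro (N-bound nitrite) are strong-field ligands (high in the spectrochemical series) for a first-row metal, so the complex is low-spin. The t₂g⁶e_g¹ (low-spin) configuration has an unevenly filled e_g set; the Jahn–Teller theorem predicts a tetragonal distortion (typically axial elongation) to lift the degeneracy.

[Co(CN)3(NO2)3]^4-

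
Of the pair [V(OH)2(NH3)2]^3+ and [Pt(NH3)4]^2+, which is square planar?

[Pt(NH3)4]^2+

For [V(OH)2(NH3)2]^3+: Each hydroxide is −1; ammonia is neutral; balancing the +3 overall charge requires V(V). V sits in group 5, so the d-electron count is 5 − 5 = 0. A d⁰ ion has no crystal-field stabilisation preference between square planar and tetrahedral, so four ligands adopt the sterically favoured tetrahedral geometry. → tetrahedral.
For [Pt(NH3)4]^2+: Summing ligand charges against the +2 overall charge gives an oxidation state of +2 for platinum. Platinum is a group-10 element; Pt(II) is therefore d⁸. A 5d d⁸ ion has a large crystal-field splitting; square planar leaves the high-energy d_{x²−y²} orbital empty and maximises CFSE. → square planar.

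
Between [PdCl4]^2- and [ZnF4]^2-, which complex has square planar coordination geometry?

For [PdCl4]^2-: Summing ligand charges against the −2 overall charge gives an oxidation state of +2 for palladium. Palladium is a group-10 element; Pd(II) is therefore d⁸. A 4d d⁸ ion has a large crystal-field splitting; square planar leaves the high-energy d_{x²−y²} orbital empty and maximises CFSE. → square planar.
For [ZnF4]^2-: Ligand charges: each fluoride is −1. With an overall charge of −2 the zinc centre must be in the +2 oxidation state. Zinc is a group-12 element; Zn(II) is therefore d¹⁰. A d¹⁰ ion has no crystal-field stabilisation preference between square planar and tetrahedral, so four ligands adopt the sterically favoured tetrahedral geometry. → tetrahedral.

[PdCl4]^2-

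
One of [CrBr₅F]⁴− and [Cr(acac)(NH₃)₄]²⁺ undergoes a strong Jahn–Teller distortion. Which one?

[CrBr₅F]⁴−

[CrBr₅F]⁴−: Ligand charges: each bromide is −1; each fluoride is −1. With an overall charge of −4 the chromium centre must be in the +2 oxidation state. Cr sits in group 6, so the d-electron count is 6 − 2 = 4. Bromide and fluoride are weak-field ligands for a first-row metal, so the complex is high-spin. The t₂g³e_g¹ (high-spin) configuration has an unevenly filled e_g set; the Jahn–Teller theorem predicts a tetragonal distortion (typically axial elongation) to lift the degeneracy.
[Cr(acac)(NH₃)₄]²⁺: Ligand charges: each acetylacetonate is −1; ammonia is neutral. With an overall charge of +2 the chromium centre must be in the +3 oxidation state. Chromium is a group-6 element; Cr(III) is therefore d³. The d³ configuration leaves the e_g set evenly filled (or empty) — no strong Jahn–Teller driving force.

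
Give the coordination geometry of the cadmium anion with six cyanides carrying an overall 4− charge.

Summing ligand charges against the −4 overall charge gives an oxidation state of +2 for cadmium.
Cd sits in group 12, so the d-electron count is 12 − 2 = 10.
With 6 monodentate ligands the coordination number is 6.
Six donors around a single metal centre give an octahedral coordination sphere.

octahedral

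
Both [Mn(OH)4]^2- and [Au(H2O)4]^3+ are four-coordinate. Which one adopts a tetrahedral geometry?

For [Mn(OH)4]^2-: Ligand charges: each hydroxide is −1. With an overall charge of −2 the manganese centre must be in the +2 oxidation state. Manganese is a group-7 element; Mn(II) is therefore d⁵. A high-spin d⁵ ion has zero CFSE in either geometry, so four ligands adopt the sterically favoured tetrahedral geometry. → tetrahedral.
For [Au(H2O)4]^3+: Summing ligand charges against the +3 overall charge gives an oxidation state of +3 for gold. Au sits in group 11, so the d-electron count is 11 − 3 = 8. A 5d d⁸ ion has a large crystal-field splitting; square planar leaves the high-energy d_{x²−y²} orbital empty and maximises CFSE. → square planar.

[Mn(OH)4]^2-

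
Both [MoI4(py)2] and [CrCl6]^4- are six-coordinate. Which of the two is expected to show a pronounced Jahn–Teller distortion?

[MoI4(py)2]: Ligand charges: each iodide is −1; pyridine is neutral. With an overall charge of 0 the molybdenum centre must be in the +4 oxidation state. Group 6 minus oxidation state 4 gives a d² configuration. The d² configuration leaves the e_g set evenly filled (or empty) — no strong Jahn–Teller driving force.
[CrCl6]^4-: Summing ligand charges against the −4 overall charge gives an oxidation state of +2 for chromium. Cr sits in group 6, so the d-electron count is 6 − 2 = 4. Chloride is a weak-field ligand for a first-row metal, so the complex is high-spin. The t₂g³e_g¹ (high-spin) configuration has an unevenly filled e_g set; the Jahn–Teller theorem predicts a tetragonal distortion (typically axial elongation) to lift the degeneracy.

[CrCl6]^4-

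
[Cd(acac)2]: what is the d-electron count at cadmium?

d¹⁰

Ligand charges: each acetylacetonate is −1. With an overall charge of 0 the cadmium centre must be in the +2 oxidation state.
Group 12 minus oxidation state 2 gives a d¹⁰ configuration.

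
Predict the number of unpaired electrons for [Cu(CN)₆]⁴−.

Each cyanide is −1; balancing the −4 overall charge requires Cu(II).
Copper is a group-11 element; Cu(II) is therefore d⁹.
In an octahedral field the d⁹ configuration is t₂g⁶e_g³ (only one arrangement possible), giving 1 unpaired electron.

1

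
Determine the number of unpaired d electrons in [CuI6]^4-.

Summing ligand charges against the −4 overall charge gives an oxidation state of +2 for copper.
Copper is a group-11 element; Cu(II) is therefore d⁹.
In an octahedral field the d⁹ configuration is t₂g⁶e_g³ (only one arrangement possible), giving 1 unpaired electron.

1 unpaired electron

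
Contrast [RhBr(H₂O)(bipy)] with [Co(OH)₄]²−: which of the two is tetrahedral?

[Co(OH)₄]²−

For [RhBr(H₂O)(bipy)]: Summing ligand charges against the 0 overall charge gives an oxidation state of +1 for rhodium. Rh sits in group 9, so the d-electron count is 9 − 1 = 8. A 4d d⁸ ion has a large crystal-field splitting; square planar leaves the high-energy d_{x²−y²} orbital empty and maximises CFSE. → square planar.
For [Co(OH)₄]²−: Summing ligand charges against the −2 overall charge gives an oxidation state of +2 for cobalt. Cobalt is a group-9 element; Co(II) is therefore d⁷. For a high-spin 3d d⁷ ion with weak-field ligands the small Δₜ gives little square-planar CFSE advantage, so four ligands adopt the sterically favoured tetrahedral geometry. → tetrahedral.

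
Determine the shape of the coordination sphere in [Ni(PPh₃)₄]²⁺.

Ligand charges: triphenylphosphine is neutral. With an overall charge of +2 the nickel centre must be in the +2 oxidation state.
Nickel is a group-10 element; Ni(II) is therefore d⁸.
With 4 monodentate ligands the coordination number is 4.
Triphenylphosphine is a strong-field ligand (high in the spectrochemical series).
A 3d d⁸ ion with strong-field ligands gains enough CFSE to favour square planar over tetrahedral.

square planar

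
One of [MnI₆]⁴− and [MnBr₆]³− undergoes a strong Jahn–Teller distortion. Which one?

[MnBr₆]³−

[MnI₆]⁴−: Summing ligand charges against the −4 overall charge gives an oxidation state of +2 for manganese. Group 7 minus oxidation state 2 gives a d⁵ configuration. Iodide is a weak-field ligand for a first-row metal, so the complex is high-spin. The d⁵ configuration leaves the e_g set evenly filled (or empty) — no strong Jahn–Teller driving force.
[MnBr₆]³−: Summing ligand charges against the −3 overall charge gives an oxidation state of +3 for manganese. Manganese is a group-7 element; Mn(III) is therefore d⁴. Bromide is a weak-field ligand for a first-row metal, so the complex is high-spin. The t₂g³e_g¹ (high-spin) configuration has an unevenly filled e_g set; the Jahn–Teller theorem predicts a tetragonal distortion (typically axial elongation) to lift the degeneracy.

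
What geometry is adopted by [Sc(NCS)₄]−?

tetrahedral

Ligand charges: each isothiocyanate is −1. With an overall charge of −1 the scandium centre must be in the +3 oxidation state.
Sc sits in group 3, so the d-electron count is 3 − 3 = 0.
Coordination number: 4.
A d⁰ ion has no crystal-field stabilisation preference between square planar and tetrahedral, so four ligands adopt the sterically favoured tetrahedral geometry.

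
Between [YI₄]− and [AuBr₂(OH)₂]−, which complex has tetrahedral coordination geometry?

[YI₄]−

For [YI₄]−: Summing ligand charges against the −1 overall charge gives an oxidation state of +3 for yttrium. Y sits in group 3, so the d-electron count is 3 − 3 = 0. A d⁰ ion has no crystal-field stabilisation preference between square planar and tetrahedral, so four ligands adopt the sterically favoured tetrahedral geometry. → tetrahedral.
For [AuBr₂(OH)₂]−: Ligand charges: each bromide is −1; each hydroxide is −1. With an overall charge of −1 the gold centre must be in the +3 oxidation state. Group 11 minus oxidation state 3 gives a d⁸ configuration. A 5d d⁸ ion has a large crystal-field splitting; square planar leaves the high-energy d_{x²−y²} orbital empty and maximises CFSE. → square planar.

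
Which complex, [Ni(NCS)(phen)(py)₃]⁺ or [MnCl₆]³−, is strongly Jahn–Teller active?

[MnCl₆]³−

[Ni(NCS)(phen)(py)₃]⁺: Each isothiocyanate is −1; 1,10-phenanthroline is neutral; pyridine is neutral; balancing the +1 overall charge requires Ni(II). Group 10 minus oxidation state 2 gives a d⁸ configuration. The d⁸ configuration leaves the e_g set evenly filled (or empty) — no strong Jahn–Teller driving force.
[MnCl₆]³−: Ligand charges: each chloride is −1. With an overall charge of −3 the manganese centre must be in the +3 oxidation state. Manganese is a group-7 element; Mn(III) is therefore d⁴. Chloride is a weak-field ligand for a first-row metal, so the complex is high-spin. The t₂g³e_g¹ (high-spin) configuration has an unevenly filled e_g set; the Jahn–Teller theorem predicts a tetragonal distortion (typically axial elongation) to lift the degeneracy.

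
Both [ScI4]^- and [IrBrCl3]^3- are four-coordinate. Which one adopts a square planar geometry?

For [ScI4]^-: Ligand charges: each iodide is −1. With an overall charge of −1 the scandium centre must be in the +3 oxidation state. Sc sits in group 3, so the d-electron count is 3 − 3 = 0. A d⁰ ion has no crystal-field stabilisation preference between square planar and tetrahedral, so four ligands adopt the sterically favoured tetrahedral geometry. → tetrahedral.
For [IrBrCl3]^3-: Ligand charges: each bromide is −1; each chloride is −1. With an overall charge of −3 the iridium centre must be in the +1 oxidation state. Ir sits in group 9, so the d-electron count is 9 − 1 = 8. A 5d d⁸ ion has a large crystal-field splitting; square planar leaves the high-energy d_{x²−y²} orbital empty and maximises CFSE. → square planar.

[IrBrCl3]^3-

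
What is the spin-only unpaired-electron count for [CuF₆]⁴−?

Ligand charges: each fluoride is −1. With an overall charge of −4 the copper centre must be in the +2 oxidation state.
Cu sits in group 11, so the d-electron count is 11 − 2 = 9.
In an octahedral field the d⁹ configuration is t₂g⁶e_g³ (only one arrangement possible), giving 1 unpaired electron.

1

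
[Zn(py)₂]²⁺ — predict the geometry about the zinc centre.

linear

Ligand charges: pyridine is neutral. With an overall charge of +2 the zinc centre must be in the +2 oxidation state.
Zinc is a group-12 element; Zn(II) is therefore d¹⁰.
Coordination number: 2.
A d¹⁰ ion with only two ligands adopts a linear arrangement (sp hybridisation; no CFSE preference).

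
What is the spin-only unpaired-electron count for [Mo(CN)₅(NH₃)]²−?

3

Each cyanide is −1; ammonia is neutral; balancing the −2 overall charge requires Mo(III).
Mo sits in group 6, so the d-electron count is 6 − 3 = 3.
In an octahedral field the d³ configuration is t₂g³e_g⁰ (only one arrangement possible), giving 3 unpaired electrons.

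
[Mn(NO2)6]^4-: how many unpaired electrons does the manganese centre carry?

Each nitro (N-bound nitrite) is −1; balancing the −4 overall charge requires Mn(II).
Mn sits in group 7, so the d-electron count is 7 − 2 = 5.
The spin state decides the count: Nitro (N-bound nitrite) is a strong-field ligand (high in the spectrochemical series) for a first-row metal, so the complex is low-spin.
An octahedral low-spin d⁵ ion is t₂g⁵e_g⁰, giving 1 unpaired electron.

1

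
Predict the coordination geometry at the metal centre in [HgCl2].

linear

Summing ligand charges against the 0 overall charge gives an oxidation state of +2 for mercury.
Hg sits in group 12, so the d-electron count is 12 − 2 = 10.
Coordination number: 2.
A d¹⁰ ion with only two ligands adopts a linear arrangement (sp hybridisation; no CFSE preference).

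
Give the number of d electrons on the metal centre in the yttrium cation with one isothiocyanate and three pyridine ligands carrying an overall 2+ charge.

Each isothiocyanate is −1; pyridine is neutral; balancing the +2 overall charge requires Y(III).
Group 3 minus oxidation state 3 gives a d⁰ configuration.

d⁰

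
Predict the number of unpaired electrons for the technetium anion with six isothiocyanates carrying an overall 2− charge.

3 unpaired electrons

Ligand charges: each isothiocyanate is −1. With an overall charge of −2 the technetium centre must be in the +4 oxidation state.
Technetium is a group-7 element; Tc(IV) is therefore d³.
In an octahedral field the d³ configuration is t₂g³e_g⁰ (only one arrangement possible), giving 3 unpaired electrons.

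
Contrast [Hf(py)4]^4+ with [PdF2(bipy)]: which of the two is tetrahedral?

For [Hf(py)4]^4+: Ligand charges: pyridine is neutral. With an overall charge of +4 the hafnium centre must be in the +4 oxidation state. Hafnium is a group-4 element; Hf(IV) is therefore d⁰. A d⁰ ion has no crystal-field stabilisation preference between square planar and tetrahedral, so four ligands adopt the sterically favoured tetrahedral geometry. → tetrahedral.
For [PdF2(bipy)]: Summing ligand charges against the 0 overall charge gives an oxidation state of +2 for palladium. Group 10 minus oxidation state 2 gives a d⁸ configuration. A 4d d⁸ ion has a large crystal-field splitting; square planar leaves the high-energy d_{x²−y²} orbital empty and maximises CFSE. → square planar.

[Hf(py)4]^4+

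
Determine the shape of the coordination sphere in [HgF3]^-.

Each fluoride is −1; balancing the −1 overall charge requires Hg(II).
Hg sits in group 12, so the d-electron count is 12 − 2 = 10.
With 3 monodentate ligands the coordination number is 3.
Three ligands around a d¹⁰ centre minimise repulsion in a trigonal-planar arrangement.

trigonal planar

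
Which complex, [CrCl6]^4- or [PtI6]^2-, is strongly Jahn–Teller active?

[CrCl6]^4-

[CrCl6]^4-: Each chloride is −1; balancing the −4 overall charge requires Cr(II). Cr sits in group 6, so the d-electron count is 6 − 2 = 4. Chloride is a weak-field ligand for a first-row metal, so the complex is high-spin. The t₂g³e_g¹ (high-spin) configuration has an unevenly filled e_g set; the Jahn–Teller theorem predicts a tetragonal distortion (typically axial elongation) to lift the degeneracy.
[PtI6]^2-: Each iodide is −1; balancing the −2 overall charge requires Pt(IV). Platinum is a group-10 element; Pt(IV) is therefore d⁶. A 5d ion has a large Δₒ and is invariably low-spin. The d⁶ configuration leaves the e_g set evenly filled (or empty) — no strong Jahn–Teller driving force.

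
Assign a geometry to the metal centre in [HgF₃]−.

trigonal planar

Each fluoride is −1; balancing the −1 overall charge requires Hg(II).
Mercury is a group-12 element; Hg(II) is therefore d¹⁰.
Coordination number: 3.
Three ligands around a d¹⁰ centre minimise repulsion in a trigonal-planar arrangement.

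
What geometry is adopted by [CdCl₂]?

Summing ligand charges against the 0 overall charge gives an oxidation state of +2 for cadmium.
Group 12 minus oxidation state 2 gives a d¹⁰ configuration.
With 2 monodentate ligands the coordination number is 2.
A d¹⁰ ion with only two ligands adopts a linear arrangement (sp hybridisation; no CFSE preference).

linear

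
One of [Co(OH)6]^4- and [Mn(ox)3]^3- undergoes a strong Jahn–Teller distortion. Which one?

[Co(OH)6]^4-: Each hydroxide is −1; balancing the −4 overall charge requires Co(II). Group 9 minus oxidation state 2 gives a d⁷ configuration. Hydroxide is a weak-field ligand for a first-row metal, so the complex is high-spin. The d⁷ configuration leaves the e_g set evenly filled (or empty) — no strong Jahn–Teller driving force.
[Mn(ox)3]^3-: Each oxalate is −2; balancing the −3 overall charge requires Mn(III). Group 7 minus oxidation state 3 gives a d⁴ configuration. Oxalate is a weak-field ligand for a first-row metal, so the complex is high-spin. The t₂g³e_g¹ (high-spin) configuration has an unevenly filled e_g set; the Jahn–Teller theorem predicts a tetragonal distortion (typically axial elongation) to lift the degeneracy.

[Mn(ox)3]^3-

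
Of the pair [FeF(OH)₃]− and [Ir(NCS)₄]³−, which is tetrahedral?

[FeF(OH)₃]−

For [FeF(OH)₃]−: Ligand charges: each fluoride is −1; each hydroxide is −1. With an overall charge of −1 the iron centre must be in the +3 oxidation state. Group 8 minus oxidation state 3 gives a d⁵ configuration. A high-spin d⁵ ion has zero CFSE in either geometry, so four ligands adopt the sterically favoured tetrahedral geometry. → tetrahedral.
For [Ir(NCS)₄]³−: Ligand charges: each isothiocyanate is −1. With an overall charge of −3 the iridium centre must be in the +1 oxidation state. Ir sits in group 9, so the d-electron count is 9 − 1 = 8. A 5d d⁸ ion has a large crystal-field splitting; square planar leaves the high-energy d_{x²−y²} orbital empty and maximises CFSE. → square planar.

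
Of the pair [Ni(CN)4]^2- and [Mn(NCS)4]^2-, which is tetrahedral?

[Mn(NCS)4]^2-

For [Ni(CN)4]^2-: Each cyanide is −1; balancing the −2 overall charge requires Ni(II). Group 10 minus oxidation state 2 gives a d⁸ configuration. Cyanide is a strong-field ligand (high in the spectrochemical series). A 3d d⁸ ion with strong-field ligands gains enough CFSE to favour square planar over tetrahedral. → square planar.
For [Mn(NCS)4]^2-: Summing ligand charges against the −2 overall charge gives an oxidation state of +2 for manganese. Group 7 minus oxidation state 2 gives a d⁵ configuration. A high-spin d⁵ ion has zero CFSE in either geometry, so four ligands adopt the sterically favoured tetrahedral geometry. → tetrahedral.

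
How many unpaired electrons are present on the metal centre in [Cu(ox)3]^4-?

1

Each oxalate is −2; balancing the −4 overall charge requires Cu(II).
Group 11 minus oxidation state 2 gives a d⁹ configuration.
Counting donor atoms: 3×oxalate (bidentate) → 6 donors. Coordination number = 6.
In an octahedral field the d⁹ configuration is t₂g⁶e_g³ (only one arrangement possible), giving 1 unpaired electron.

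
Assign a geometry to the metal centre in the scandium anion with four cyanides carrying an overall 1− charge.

tetrahedral

Ligand charges: each cyanide is −1. With an overall charge of −1 the scandium centre must be in the +3 oxidation state.
Sc sits in group 3, so the d-electron count is 3 − 3 = 0.
With 4 monodentate ligands the coordination number is 4.
A d⁰ ion has no crystal-field stabilisation preference between square planar and tetrahedral, so four ligands adopt the sterically favoured tetrahedral geometry.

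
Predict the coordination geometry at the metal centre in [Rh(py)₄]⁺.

Summing ligand charges against the +1 overall charge gives an oxidation state of +1 for rhodium.
Group 9 minus oxidation state 1 gives a d⁸ configuration.
Coordination number: 4.
A 4d d⁸ ion has a large crystal-field splitting; square planar leaves the high-energy d_{x²−y²} orbital empty and maximises CFSE.

square planar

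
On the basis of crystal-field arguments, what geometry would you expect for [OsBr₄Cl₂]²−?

Summing ligand charges against the −2 overall charge gives an oxidation state of +4 for osmium.
Group 8 minus oxidation state 4 gives a d⁴ configuration.
Coordination number: 6.
Six donors around a single metal centre give an octahedral coordination sphere.

octahedral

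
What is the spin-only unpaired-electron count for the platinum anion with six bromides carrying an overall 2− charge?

Each bromide is −1; balancing the −2 overall charge requires Pt(IV).
Platinum is a group-10 element; Pt(IV) is therefore d⁶.
The spin state decides the count: a 5d ion has a large Δₒ and is invariably low-spin.
An octahedral low-spin d⁶ ion is t₂g⁶e_g⁰, giving 0 unpaired electrons.

0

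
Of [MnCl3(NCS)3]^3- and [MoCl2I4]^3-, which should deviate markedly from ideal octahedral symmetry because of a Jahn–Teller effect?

[MnCl3(NCS)3]^3-

[MnCl3(NCS)3]^3-: Summing ligand charges against the −3 overall charge gives an oxidation state of +3 for manganese. Manganese is a group-7 element; Mn(III) is therefore d⁴. Chloride and isothiocyanate are weak-field ligands for a first-row metal, so the complex is high-spin. The t₂g³e_g¹ (high-spin) configuration has an unevenly filled e_g set; the Jahn–Teller theorem predicts a tetragonal distortion (typically axial elongation) to lift the degeneracy.
[MoCl2I4]^3-: Each chloride is −1; each iodide is −1; balancing the −3 overall charge requires Mo(III). Mo sits in group 6, so the d-electron count is 6 − 3 = 3. The d³ configuration leaves the e_g set evenly filled (or empty) — no strong Jahn–Teller driving force.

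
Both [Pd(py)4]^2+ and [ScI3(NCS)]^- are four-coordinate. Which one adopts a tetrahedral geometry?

For [Pd(py)4]^2+: Pyridine is neutral; balancing the +2 overall charge requires Pd(II). Palladium is a group-10 element; Pd(II) is therefore d⁸. A 4d d⁸ ion has a large crystal-field splitting; square planar leaves the high-energy d_{x²−y²} orbital empty and maximises CFSE. → square planar.
For [ScI3(NCS)]^-: Each iodide is −1; each isothiocyanate is −1; balancing the −1 overall charge requires Sc(III). Sc sits in group 3, so the d-electron count is 3 − 3 = 0. A d⁰ ion has no crystal-field stabilisation preference between square planar and tetrahedral, so four ligands adopt the sterically favoured tetrahedral geometry. → tetrahedral.

[ScI3(NCS)]^-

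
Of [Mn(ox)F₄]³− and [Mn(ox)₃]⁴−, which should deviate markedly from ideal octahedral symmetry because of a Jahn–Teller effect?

[Mn(ox)F₄]³−: Each oxalate is −2; each fluoride is −1; balancing the −3 overall charge requires Mn(III). Group 7 minus oxidation state 3 gives a d⁴ configuration. Fluoride and oxalate are weak-field ligands for a first-row metal, so the complex is high-spin. The t₂g³e_g¹ (high-spin) configuration has an unevenly filled e_g set; the Jahn–Teller theorem predicts a tetragonal distortion (typically axial elongation) to lift the degeneracy.
[Mn(ox)₃]⁴−: Each oxalate is −2; balancing the −4 overall charge requires Mn(II). Group 7 minus oxidation state 2 gives a d⁵ configuration. Oxalate is a weak-field ligand for a first-row metal, so the complex is high-spin. The d⁵ configuration leaves the e_g set evenly filled (or empty) — no strong Jahn–Teller driving force.

[Mn(ox)F₄]³−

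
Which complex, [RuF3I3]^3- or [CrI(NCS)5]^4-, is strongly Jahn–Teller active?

[RuF3I3]^3-: Ligand charges: each fluoride is −1; each iodide is −1. With an overall charge of −3 the ruthenium centre must be in the +3 oxidation state. Ru sits in group 8, so the d-electron count is 8 − 3 = 5. A 4d ion has a large Δₒ and is invariably low-spin. The d⁵ configuration leaves the e_g set evenly filled (or empty) — no strong Jahn–Teller driving force.
[CrI(NCS)5]^4-: Ligand charges: each iodide is −1; each isothiocyanate is −1. With an overall charge of −4 the chromium centre must be in the +2 oxidation state. Chromium is a group-6 element; Cr(II) is therefore d⁴. Iodide and isothiocyanate are weak-field ligands for a first-row metal, so the complex is high-spin. The t₂g³e_g¹ (high-spin) configuration has an unevenly filled e_g set; the Jahn–Teller theorem predicts a tetragonal distortion (typically axial elongation) to lift the degeneracy.

[CrI(NCS)5]^4-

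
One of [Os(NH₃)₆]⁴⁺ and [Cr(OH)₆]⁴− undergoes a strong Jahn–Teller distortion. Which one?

[Cr(OH)₆]⁴−

[Os(NH₃)₆]⁴⁺: Ligand charges: ammonia is neutral. With an overall charge of +4 the osmium centre must be in the +4 oxidation state. Os sits in group 8, so the d-electron count is 8 − 4 = 4. A 5d ion has a large Δₒ and is invariably low-spin. The d⁴ configuration leaves the e_g set evenly filled (or empty) — no strong Jahn–Teller driving force.
[Cr(OH)₆]⁴−: Ligand charges: each hydroxide is −1. With an overall charge of −4 the chromium centre must be in the +2 oxidation state. Group 6 minus oxidation state 2 gives a d⁴ configuration. Hydroxide is a weak-field ligand for a first-row metal, so the complex is high-spin. The t₂g³e_g¹ (high-spin) configuration has an unevenly filled e_g set; the Jahn–Teller theorem predicts a tetragonal distortion (typically axial elongation) to lift the degeneracy.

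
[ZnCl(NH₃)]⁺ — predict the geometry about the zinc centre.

linear

Each chloride is −1; ammonia is neutral; balancing the +1 overall charge requires Zn(II).
Zn sits in group 12, so the d-electron count is 12 − 2 = 10.
Coordination number: 2.
A d¹⁰ ion with only two ligands adopts a linear arrangement (sp hybridisation; no CFSE preference).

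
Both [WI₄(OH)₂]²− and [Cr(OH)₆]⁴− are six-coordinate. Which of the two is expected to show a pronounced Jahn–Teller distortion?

[Cr(OH)₆]⁴−

[WI₄(OH)₂]²−: Summing ligand charges against the −2 overall charge gives an oxidation state of +4 for tungsten. Tungsten is a group-6 element; W(IV) is therefore d². The d² configuration leaves the e_g set evenly filled (or empty) — no strong Jahn–Teller driving force.
[Cr(OH)₆]⁴−: Ligand charges: each hydroxide is −1. With an overall charge of −4 the chromium centre must be in the +2 oxidation state. Cr sits in group 6, so the d-electron count is 6 − 2 = 4. Hydroxide is a weak-field ligand for a first-row metal, so the complex is high-spin. The t₂g³e_g¹ (high-spin) configuration has an unevenly filled e_g set; the Jahn–Teller theorem predicts a tetragonal distortion (typically axial elongation) to lift the degeneracy.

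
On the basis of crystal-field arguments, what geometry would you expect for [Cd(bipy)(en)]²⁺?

Summing ligand charges against the +2 overall charge gives an oxidation state of +2 for cadmium.
Group 12 minus oxidation state 2 gives a d¹⁰ configuration.
Counting donor atoms: 1×2,2′-bipyridine (bidentate) → 2 donors; 1×ethylenediamine (bidentate) → 2 donors. Coordination number = 4.
A d¹⁰ ion has no crystal-field stabilisation preference between square planar and tetrahedral, so four ligands adopt the sterically favoured tetrahedral geometry.

tetrahedral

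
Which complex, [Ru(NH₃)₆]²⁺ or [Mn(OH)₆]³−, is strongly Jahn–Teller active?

[Ru(NH₃)₆]²⁺: Ammonia is neutral; balancing the +2 overall charge requires Ru(II). Ru sits in group 8, so the d-electron count is 8 − 2 = 6. A 4d ion has a large Δₒ and is invariably low-spin. The d⁶ configuration leaves the e_g set evenly filled (or empty) — no strong Jahn–Teller driving force.
[Mn(OH)₆]³−: Ligand charges: each hydroxide is −1. With an overall charge of −3 the manganese centre must be in the +3 oxidation state. Manganese is a group-7 element; Mn(III) is therefore d⁴. Hydroxide is a weak-field ligand for a first-row metal, so the complex is high-spin. The t₂g³e_g¹ (high-spin) configuration has an unevenly filled e_g set; the Jahn–Teller theorem predicts a tetragonal distortion (typically axial elongation) to lift the degeneracy.

[Mn(OH)₆]³−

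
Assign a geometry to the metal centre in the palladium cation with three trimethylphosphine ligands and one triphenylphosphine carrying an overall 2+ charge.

square planar

Ligand charges: trimethylphosphine is neutral; triphenylphosphine is neutral. With an overall charge of +2 the palladium centre must be in the +2 oxidation state.
Group 10 minus oxidation state 2 gives a d⁸ configuration.
With 4 monodentate ligands the coordination number is 4.
A 4d d⁸ ion has a large crystal-field splitting; square planar leaves the high-energy d_{x²−y²} orbital empty and maximises CFSE.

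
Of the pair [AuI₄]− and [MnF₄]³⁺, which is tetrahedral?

[MnF₄]³⁺

For [AuI₄]−: Ligand charges: each iodide is −1. With an overall charge of −1 the gold centre must be in the +3 oxidation state. Group 11 minus oxidation state 3 gives a d⁸ configuration. A 5d d⁸ ion has a large crystal-field splitting; square planar leaves the high-energy d_{x²−y²} orbital empty and maximises CFSE. → square planar.
For [MnF₄]³⁺: Ligand charges: each fluoride is −1. With an overall charge of +3 the manganese centre must be in the +7 oxidation state. Mn sits in group 7, so the d-electron count is 7 − 7 = 0. A d⁰ ion has no crystal-field stabilisation preference between square planar and tetrahedral, so four ligands adopt the sterically favoured tetrahedral geometry. → tetrahedral.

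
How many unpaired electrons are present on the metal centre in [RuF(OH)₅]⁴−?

0

Summing ligand charges against the −4 overall charge gives an oxidation state of +2 for ruthenium.
Ru sits in group 8, so the d-electron count is 8 − 2 = 6.
The spin state decides the count: a 4d ion has a large Δₒ and is invariably low-spin.
An octahedral low-spin d⁶ ion is t₂g⁶e_g⁰, giving 0 unpaired electrons.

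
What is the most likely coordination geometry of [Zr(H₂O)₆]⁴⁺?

Ligand charges: water is neutral. With an overall charge of +4 the zirconium centre must be in the +4 oxidation state.
Zirconium is a group-4 element; Zr(IV) is therefore d⁰.
Coordination number: 6.
Six donors around a single metal centre give an octahedral coordination sphere.

octahedral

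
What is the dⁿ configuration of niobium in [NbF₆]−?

d0

Each fluoride is −1; balancing the −1 overall charge requires Nb(V).
Nb sits in group 5, so the d-electron count is 5 − 5 = 0.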